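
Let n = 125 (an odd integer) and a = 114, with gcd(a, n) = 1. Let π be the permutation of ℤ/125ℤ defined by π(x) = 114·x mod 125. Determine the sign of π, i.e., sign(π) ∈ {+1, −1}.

Trace 9: π^k(9) = [9, 26, 89, 21, 19, 41, 49] for k=0..6.
π_114 has 7 disjoint cycles with lengths [50, 50, 10, 10, 2, 2, 1] on {0,…,124}.
n − c = 125 − 7 = 118; sign = (−1)^118 = +1.
Zolotarev: (114|125) = +1, matching the cycle-count sign.

+1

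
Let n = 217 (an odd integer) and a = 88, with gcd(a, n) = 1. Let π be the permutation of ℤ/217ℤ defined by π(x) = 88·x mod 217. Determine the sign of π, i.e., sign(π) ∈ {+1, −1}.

-1

Trace 92: π^k(92) = [92, 67, 37, 1, 88, 149] for k=0..5.
Cycle lengths of π_88 on ℤ/217ℤ: [6, 6, 6, 6, 6, 6, 6, 6, 6, 6, 6, 6, 6, 6, 6, 6, 6, 6, 6, 6, 6, 6, 6, 6, 6, 6, 6, 6, 6, 6, 6, 6, 6, 6, 6, 3, 3, 1]; 38 cycles in total.
217 − 38 = 179 transpositions; sign(π) = (−1)^179 = -1.
Zolotarev: (88|217) = -1, matching the cycle-count sign.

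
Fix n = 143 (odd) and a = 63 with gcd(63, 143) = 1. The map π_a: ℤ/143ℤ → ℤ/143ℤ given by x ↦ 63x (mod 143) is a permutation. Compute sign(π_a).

Start at x=84: 84 → 1 → 63 → 108 → 83 → 81 → 98 → … (one orbit).
The orbit structure of x ↦ 63x mod 143: 5 orbits of sizes [60, 60, 12, 10, 1].
With 5 cycles on 143 points, sign = (−1)^{143−5} = +1.

+1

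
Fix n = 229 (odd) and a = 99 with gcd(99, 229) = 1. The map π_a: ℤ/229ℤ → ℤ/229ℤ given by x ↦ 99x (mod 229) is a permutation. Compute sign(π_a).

+1

Trace 202: π^k(202) = [202, 75, 97, 214, 118, 3, 68] for k=0..6.
The orbit structure of x ↦ 99x mod 229: 3 orbits of sizes [114, 114, 1].
229 − 3 = 226 transpositions; sign(π) = (−1)^226 = +1.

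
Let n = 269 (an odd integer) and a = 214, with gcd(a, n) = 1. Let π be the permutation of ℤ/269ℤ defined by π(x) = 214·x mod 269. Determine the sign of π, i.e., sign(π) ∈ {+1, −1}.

+1

Orbit of 118 under x↦214x: [118, 235, 256, 177, 218, 115, 131]… (length divides ord_269(214)).
Cycle type of π: 67×4 + 1; total 5 cycles.
With 5 cycles on 269 points, sign = (−1)^{269−5} = +1.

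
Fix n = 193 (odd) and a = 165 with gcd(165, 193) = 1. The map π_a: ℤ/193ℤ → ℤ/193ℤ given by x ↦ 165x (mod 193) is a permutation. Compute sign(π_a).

Start at x=129: 129 → 55 → 4 → 81 → 48 → 7 → 190 → … (one orbit).
Cycle lengths of π_165 on ℤ/193ℤ: [48, 48, 48, 48, 1]; 5 cycles in total.
n − c = 193 − 5 = 188; sign = (−1)^188 = +1.
Check: (165/193) = +1 by Zolotarev.

+1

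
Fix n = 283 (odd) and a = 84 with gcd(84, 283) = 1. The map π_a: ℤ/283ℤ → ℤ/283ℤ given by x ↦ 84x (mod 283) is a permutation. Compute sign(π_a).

Trace 156: π^k(156) = [156, 86, 149, 64, 282, 199, 19] for k=0..6.
The orbit structure of x ↦ 84x mod 283: 4 orbits of sizes [94, 94, 94, 1].
283 − 4 = 279 transpositions; sign(π) = (−1)^279 = -1.
The Jacobi symbol (84|283) = -1 (Zolotarev) agrees.

-1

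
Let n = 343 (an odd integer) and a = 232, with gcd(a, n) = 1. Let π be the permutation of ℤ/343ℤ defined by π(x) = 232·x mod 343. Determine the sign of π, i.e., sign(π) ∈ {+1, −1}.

+1

Trace 295: π^k(295) = [295, 183, 267, 204, 337, 323, 162] for k=0..6.
The orbit structure of x ↦ 232x mod 343: 19 orbits of sizes [49, 49, 49, 49, 49, 49, 7, 7, 7, 7, 7, 7, 1, 1, 1, 1, 1, 1, 1].
n − c = 343 − 19 = 324; sign = (−1)^324 = +1.
(232|343)_J = +1 (Zolotarev's lemma cross-check).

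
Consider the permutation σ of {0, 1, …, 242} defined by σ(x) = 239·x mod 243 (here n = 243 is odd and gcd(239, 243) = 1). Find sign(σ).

-1

Start at x=65: 65 → 226 → 68 → 214 → 116 → 22 → 155 → … (one orbit).
Cycle lengths of π_239 on ℤ/243ℤ: [162, 54, 18, 6, 2, 1]; 6 cycles in total.
243 − 6 = 237 transpositions; sign(π) = (−1)^237 = -1.
(239|243)_J = -1 (Zolotarev's lemma cross-check).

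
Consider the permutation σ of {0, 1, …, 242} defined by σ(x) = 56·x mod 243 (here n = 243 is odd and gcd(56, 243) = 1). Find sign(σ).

-1

Start at x=107: 107 → 160 → 212 → 208 → 227 → 76 → 125 → … (one orbit).
6 cycles of lengths [162, 54, 18, 6, 2, 1].
With 6 cycles on 243 points, sign = (−1)^{243−6} = -1.
The Jacobi symbol (56|243) = -1 (Zolotarev) agrees.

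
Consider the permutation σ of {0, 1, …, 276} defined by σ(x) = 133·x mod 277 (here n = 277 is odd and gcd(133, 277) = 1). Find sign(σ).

Trace 30: π^k(30) = [30, 112, 215, 64, 202, 274, 155] for k=0..6.
3 cycles of lengths [138, 138, 1].
3 cycles on 277: each ℓ→(−1)^(ℓ−1), product (−1)^274 = +1.
Via Zolotarev, sign(π_{133}) = (133|277) = +1.

+1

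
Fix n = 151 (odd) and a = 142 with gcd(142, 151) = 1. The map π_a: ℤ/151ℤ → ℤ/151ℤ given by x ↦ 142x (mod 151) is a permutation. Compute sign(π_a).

Start at x=73: 73 → 98 → 24 → 86 → 132 → 20 → 122 → … (one orbit).
The orbit structure of x ↦ 142x mod 151: 4 orbits of sizes [50, 50, 50, 1].
n − c = 151 − 4 = 147; sign = (−1)^147 = -1.
Via Zolotarev, sign(π_{142}) = (142|151) = -1.

-1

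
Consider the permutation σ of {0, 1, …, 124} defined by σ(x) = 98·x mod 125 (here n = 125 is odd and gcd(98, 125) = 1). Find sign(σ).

Orbit of 12 under x↦98x: [12, 51, 123, 54, 42, 116, 118]… (length divides ord_125(98)).
The orbit structure of x ↦ 98x mod 125: 4 orbits of sizes [100, 20, 4, 1].
With 4 cycles on 125 points, sign = (−1)^{125−4} = -1.
Zolotarev: (98|125) = -1, matching the cycle-count sign.

-1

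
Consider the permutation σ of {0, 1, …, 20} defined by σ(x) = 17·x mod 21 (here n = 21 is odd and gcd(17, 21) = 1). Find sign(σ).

+1

Orbit of 20 under x↦17x: [20, 4, 5, 1, 17, 16]… (length divides ord_21(17)).
The orbit structure of x ↦ 17x mod 21: 5 orbits of sizes [6, 6, 6, 2, 1].
n − c = 21 − 5 = 16; sign = (−1)^16 = +1.
Check: (17/21) = +1 by Zolotarev.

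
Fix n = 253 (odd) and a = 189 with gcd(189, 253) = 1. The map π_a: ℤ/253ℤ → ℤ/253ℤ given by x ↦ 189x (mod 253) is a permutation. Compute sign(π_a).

+1

Trace 36: π^k(36) = [36, 226, 210, 222, 213, 30, 104] for k=0..6.
The orbit structure of x ↦ 189x mod 253: 5 orbits of sizes [110, 110, 22, 10, 1].
Σ(ℓ_i−1) = 253−5 = 248; sign = (−1)^248 = +1.
(189|253)_J = +1 (Zolotarev's lemma cross-check).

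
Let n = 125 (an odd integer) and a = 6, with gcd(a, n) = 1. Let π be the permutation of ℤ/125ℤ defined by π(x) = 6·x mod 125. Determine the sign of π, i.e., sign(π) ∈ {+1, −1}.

+1

Start at x=16: 16 → 96 → 76 → 81 → 111 → 41 → 121 → … (one orbit).
The orbit structure of x ↦ 6x mod 125: 13 orbits of sizes [25, 25, 25, 25, 5, 5, 5, 5, 1, 1, 1, 1, 1].
Σ(ℓ_i−1) = 125−13 = 112; sign = (−1)^112 = +1.
The Jacobi symbol (6|125) = +1 (Zolotarev) agrees.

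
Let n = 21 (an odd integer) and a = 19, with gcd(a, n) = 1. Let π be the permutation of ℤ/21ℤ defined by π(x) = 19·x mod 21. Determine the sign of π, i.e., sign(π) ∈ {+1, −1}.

Start at x=1: 1 → 19 → 4 → 13 → 16 → 10 → 1 (one orbit).
Decompose π into cycles: lengths [6, 6, 6, 1, 1, 1] (6 cycles, including the fixed point 0).
6 cycles on 21: each ℓ→(−1)^(ℓ−1), product (−1)^15 = -1.
Zolotarev: (19|21) = -1, matching the cycle-count sign.

-1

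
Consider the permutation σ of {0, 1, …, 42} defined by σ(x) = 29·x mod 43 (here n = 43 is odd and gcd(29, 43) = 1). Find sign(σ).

-1

Orbit of 11 under x↦29x: [11, 18, 6, 2, 15, 5, 16]… (length divides ord_43(29)).
Decompose π into cycles: lengths [42, 1] (2 cycles, including the fixed point 0).
43 − 2 = 41 transpositions; sign(π) = (−1)^41 = -1.
Via Zolotarev, sign(π_{29}) = (29|43) = -1.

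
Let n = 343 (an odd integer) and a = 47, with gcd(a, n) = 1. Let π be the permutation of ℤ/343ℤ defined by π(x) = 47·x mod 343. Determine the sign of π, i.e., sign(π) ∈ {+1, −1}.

Start at x=59: 59 → 29 → 334 → 263 → 13 → 268 → 248 → … (one orbit).
Decompose π into cycles: lengths [294, 42, 6, 1] (4 cycles, including the fixed point 0).
343 − 4 = 339 transpositions; sign(π) = (−1)^339 = -1.

-1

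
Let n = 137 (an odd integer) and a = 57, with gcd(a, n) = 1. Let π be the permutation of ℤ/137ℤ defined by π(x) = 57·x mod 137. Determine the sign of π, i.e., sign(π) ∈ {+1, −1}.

Orbit of 64 under x↦57x: [64, 86, 107, 71, 74, 108, 128]… (length divides ord_137(57)).
2 cycles of lengths [136, 1].
sign(π) = (−1)^{n − #cycles} = (−1)^{137−2} = (−1)^135 = -1.
(57|137)_J = -1 (Zolotarev's lemma cross-check).

-1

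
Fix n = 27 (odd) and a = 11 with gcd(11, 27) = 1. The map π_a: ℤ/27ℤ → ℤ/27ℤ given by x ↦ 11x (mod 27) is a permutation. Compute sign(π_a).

Start at x=19: 19 → 20 → 4 → 17 → 25 → 5 → 1 → … (one orbit).
The orbit structure of x ↦ 11x mod 27: 4 orbits of sizes [18, 6, 2, 1].
sign(π) = (−1)^{n − #cycles} = (−1)^{27−4} = (−1)^23 = -1.

-1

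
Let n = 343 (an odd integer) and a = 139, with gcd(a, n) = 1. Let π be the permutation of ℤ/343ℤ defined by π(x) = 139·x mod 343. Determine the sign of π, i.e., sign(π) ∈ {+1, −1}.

-1

Trace 85: π^k(85) = [85, 153, 1, 139, 113, 272, 78] for k=0..6.
π_139 has 10 disjoint cycles with lengths [98, 98, 98, 14, 14, 14, 2, 2, 2, 1] on {0,…,342}.
10 cycles on 343: each ℓ→(−1)^(ℓ−1), product (−1)^333 = -1.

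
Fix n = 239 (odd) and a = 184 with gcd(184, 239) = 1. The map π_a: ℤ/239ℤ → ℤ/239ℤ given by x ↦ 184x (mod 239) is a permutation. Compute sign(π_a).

Start at x=85: 85 → 105 → 200 → 233 → 91 → 14 → 186 → … (one orbit).
Cycle type of π: 238 + 1; total 2 cycles.
Σ(ℓ_i−1) = 239−2 = 237; sign = (−1)^237 = -1.
Check: (184/239) = -1 by Zolotarev.

-1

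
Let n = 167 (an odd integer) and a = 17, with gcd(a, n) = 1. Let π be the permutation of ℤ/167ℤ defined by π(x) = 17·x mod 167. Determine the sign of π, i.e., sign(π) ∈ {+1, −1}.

Orbit of 134 under x↦17x: [134, 107, 149, 28, 142, 76, 123]… (length divides ord_167(17)).
Decompose π into cycles: lengths [166, 1] (2 cycles, including the fixed point 0).
With 2 cycles on 167 points, sign = (−1)^{167−2} = -1.

-1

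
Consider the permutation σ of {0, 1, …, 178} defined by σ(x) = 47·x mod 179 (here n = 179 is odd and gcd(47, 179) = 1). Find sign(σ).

Orbit of 139 under x↦47x: [139, 89, 66, 59, 88, 19, 177]… (length divides ord_179(47)).
Cycle lengths of π_47 on ℤ/179ℤ: [89, 89, 1]; 3 cycles in total.
179 − 3 = 176 transpositions; sign(π) = (−1)^176 = +1.

+1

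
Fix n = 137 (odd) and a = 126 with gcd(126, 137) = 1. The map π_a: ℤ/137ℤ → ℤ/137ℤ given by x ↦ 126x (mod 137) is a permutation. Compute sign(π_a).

Orbit of 105 under x↦126x: [105, 78, 101, 122, 28, 103, 100]… (length divides ord_137(126)).
Cycle lengths of π_126 on ℤ/137ℤ: [68, 68, 1]; 3 cycles in total.
137 − 3 = 134 transpositions; sign(π) = (−1)^134 = +1.

+1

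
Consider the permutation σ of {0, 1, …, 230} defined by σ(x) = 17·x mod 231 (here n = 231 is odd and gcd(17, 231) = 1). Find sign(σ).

Trace 163: π^k(163) = [163, 230, 214, 173, 169, 101, 100] for k=0..6.
Cycle lengths of π_17 on ℤ/231ℤ: [30, 30, 30, 30, 30, 30, 10, 10, 10, 6, 6, 6, 2, 1]; 14 cycles in total.
n − c = 231 − 14 = 217; sign = (−1)^217 = -1.
The Jacobi symbol (17|231) = -1 (Zolotarev) agrees.

-1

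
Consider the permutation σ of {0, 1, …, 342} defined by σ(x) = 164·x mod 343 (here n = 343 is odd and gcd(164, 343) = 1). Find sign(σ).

Orbit of 86 under x↦164x: [86, 41, 207, 334, 239, 94, 324]… (length divides ord_343(164)).
Decompose π into cycles: lengths [294, 42, 6, 1] (4 cycles, including the fixed point 0).
343 − 4 = 339 transpositions; sign(π) = (−1)^339 = -1.

-1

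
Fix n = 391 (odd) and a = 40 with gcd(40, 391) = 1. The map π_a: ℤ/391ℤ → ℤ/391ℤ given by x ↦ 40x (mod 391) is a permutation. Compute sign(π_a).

+1

Start at x=271: 271 → 283 → 372 → 22 → 98 → 10 → 9 → … (one orbit).
Decompose π into cycles: lengths [176, 176, 22, 16, 1] (5 cycles, including the fixed point 0).
391 − 5 = 386 transpositions; sign(π) = (−1)^386 = +1.
The Jacobi symbol (40|391) = +1 (Zolotarev) agrees.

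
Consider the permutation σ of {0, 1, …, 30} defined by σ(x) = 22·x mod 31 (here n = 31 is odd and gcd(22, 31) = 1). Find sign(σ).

-1

Orbit of 16 under x↦22x: [16, 11, 25, 23, 10, 3, 4]… (length divides ord_31(22)).
Cycle lengths of π_22 on ℤ/31ℤ: [30, 1]; 2 cycles in total.
31 − 2 = 29 transpositions; sign(π) = (−1)^29 = -1.
Zolotarev: (22|31) = -1, matching the cycle-count sign.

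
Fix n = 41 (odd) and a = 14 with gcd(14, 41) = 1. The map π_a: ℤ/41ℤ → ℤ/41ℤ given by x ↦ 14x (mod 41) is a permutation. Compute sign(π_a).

Trace 14: π^k(14) = [14, 32, 38, 40, 27, 9, 3] for k=0..6.
The orbit structure of x ↦ 14x mod 41: 6 orbits of sizes [8, 8, 8, 8, 8, 1].
Σ(ℓ_i−1) = 41−6 = 35; sign = (−1)^35 = -1.
Via Zolotarev, sign(π_{14}) = (14|41) = -1.

-1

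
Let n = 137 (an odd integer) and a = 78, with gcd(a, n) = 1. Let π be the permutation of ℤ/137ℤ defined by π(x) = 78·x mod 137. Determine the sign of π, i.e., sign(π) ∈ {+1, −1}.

+1

Start at x=77: 77 → 115 → 65 → 1 → 78 → 56 → 121 → … (one orbit).
The orbit structure of x ↦ 78x mod 137: 5 orbits of sizes [34, 34, 34, 34, 1].
Σ(ℓ_i−1) = 137−5 = 132; sign = (−1)^132 = +1.
Zolotarev: (78|137) = +1, matching the cycle-count sign.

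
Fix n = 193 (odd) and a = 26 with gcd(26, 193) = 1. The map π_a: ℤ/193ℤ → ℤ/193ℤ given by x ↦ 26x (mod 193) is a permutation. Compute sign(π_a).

Start at x=98: 98 → 39 → 49 → 116 → 121 → 58 → 157 → … (one orbit).
Decompose π into cycles: lengths [192, 1] (2 cycles, including the fixed point 0).
n − c = 193 − 2 = 191; sign = (−1)^191 = -1.
The Jacobi symbol (26|193) = -1 (Zolotarev) agrees.

-1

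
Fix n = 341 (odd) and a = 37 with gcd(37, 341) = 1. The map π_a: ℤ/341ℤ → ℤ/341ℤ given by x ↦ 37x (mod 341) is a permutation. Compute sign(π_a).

Orbit of 311 under x↦37x: [311, 254, 191, 247, 273, 212, 1]… (length divides ord_341(37)).
The orbit structure of x ↦ 37x mod 341: 18 orbits of sizes [30, 30, 30, 30, 30, 30, 30, 30, 30, 30, 6, 6, 6, 6, 6, 5, 5, 1].
341 − 18 = 323 transpositions; sign(π) = (−1)^323 = -1.

-1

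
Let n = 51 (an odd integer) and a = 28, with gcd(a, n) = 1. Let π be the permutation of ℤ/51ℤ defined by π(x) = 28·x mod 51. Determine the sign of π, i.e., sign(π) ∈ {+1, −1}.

Start at x=43: 43 → 31 → 1 → 28 → 19 → 22 → 4 → … (one orbit).
Decompose π into cycles: lengths [16, 16, 16, 1, 1, 1] (6 cycles, including the fixed point 0).
With 6 cycles on 51 points, sign = (−1)^{51−6} = -1.

-1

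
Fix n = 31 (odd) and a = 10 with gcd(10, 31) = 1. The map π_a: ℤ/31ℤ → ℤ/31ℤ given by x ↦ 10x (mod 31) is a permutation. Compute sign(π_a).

Trace 28: π^k(28) = [28, 1, 10, 7, 8, 18, 25] for k=0..6.
Decompose π into cycles: lengths [15, 15, 1] (3 cycles, including the fixed point 0).
3 cycles on 31: each ℓ→(−1)^(ℓ−1), product (−1)^28 = +1.
Check: (10/31) = +1 by Zolotarev.

+1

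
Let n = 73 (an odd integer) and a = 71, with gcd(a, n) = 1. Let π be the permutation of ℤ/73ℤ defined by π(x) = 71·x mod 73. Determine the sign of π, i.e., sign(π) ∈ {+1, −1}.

+1

Start at x=32: 32 → 9 → 55 → 36 → 1 → 71 → 4 → … (one orbit).
Decompose π into cycles: lengths [18, 18, 18, 18, 1] (5 cycles, including the fixed point 0).
73 − 5 = 68 transpositions; sign(π) = (−1)^68 = +1.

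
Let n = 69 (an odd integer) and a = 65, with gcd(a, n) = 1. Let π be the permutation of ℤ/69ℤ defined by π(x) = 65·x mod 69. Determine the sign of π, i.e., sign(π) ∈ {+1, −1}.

+1

Start at x=20: 20 → 58 → 44 → 31 → 14 → 13 → 17 → … (one orbit).
The orbit structure of x ↦ 65x mod 69: 5 orbits of sizes [22, 22, 22, 2, 1].
sign(π) = (−1)^{n − #cycles} = (−1)^{69−5} = (−1)^64 = +1.
Via Zolotarev, sign(π_{65}) = (65|69) = +1.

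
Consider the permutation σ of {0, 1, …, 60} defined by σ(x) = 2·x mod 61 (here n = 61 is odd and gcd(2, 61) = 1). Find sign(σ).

Start at x=21: 21 → 42 → 23 → 46 → 31 → 1 → 2 → … (one orbit).
π_2 has 2 disjoint cycles with lengths [60, 1] on {0,…,60}.
sign(π) = (−1)^{n − #cycles} = (−1)^{61−2} = (−1)^59 = -1.
(2|61)_J = -1 (Zolotarev's lemma cross-check).

-1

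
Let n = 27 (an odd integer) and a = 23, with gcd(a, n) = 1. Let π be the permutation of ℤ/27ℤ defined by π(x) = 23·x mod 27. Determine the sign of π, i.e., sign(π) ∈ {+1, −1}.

Orbit of 5 under x↦23x: [5, 7, 26, 4, 11, 10, 14]… (length divides ord_27(23)).
π_23 has 4 disjoint cycles with lengths [18, 6, 2, 1] on {0,…,26}.
With 4 cycles on 27 points, sign = (−1)^{27−4} = -1.

-1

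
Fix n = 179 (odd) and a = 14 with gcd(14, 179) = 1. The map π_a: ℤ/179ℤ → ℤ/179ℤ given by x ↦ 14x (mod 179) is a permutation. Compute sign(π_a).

+1

Orbit of 141 under x↦14x: [141, 5, 70, 85, 116, 13, 3]… (length divides ord_179(14)).
3 cycles of lengths [89, 89, 1].
sign(π) = (−1)^{n − #cycles} = (−1)^{179−3} = (−1)^176 = +1.
(14|179)_J = +1 (Zolotarev's lemma cross-check).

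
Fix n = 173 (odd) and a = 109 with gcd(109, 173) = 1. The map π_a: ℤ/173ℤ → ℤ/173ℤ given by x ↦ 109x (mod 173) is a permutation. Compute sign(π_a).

+1

Start at x=57: 57 → 158 → 95 → 148 → 43 → 16 → 14 → … (one orbit).
5 cycles of lengths [43, 43, 43, 43, 1].
Σ(ℓ_i−1) = 173−5 = 168; sign = (−1)^168 = +1.
(109|173)_J = +1 (Zolotarev's lemma cross-check).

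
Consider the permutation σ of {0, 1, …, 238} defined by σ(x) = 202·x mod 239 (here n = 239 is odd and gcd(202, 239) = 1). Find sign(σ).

+1

Trace 33: π^k(33) = [33, 213, 6, 17, 88, 90, 16] for k=0..6.
π_202 has 3 disjoint cycles with lengths [119, 119, 1] on {0,…,238}.
3 cycles on 239: each ℓ→(−1)^(ℓ−1), product (−1)^236 = +1.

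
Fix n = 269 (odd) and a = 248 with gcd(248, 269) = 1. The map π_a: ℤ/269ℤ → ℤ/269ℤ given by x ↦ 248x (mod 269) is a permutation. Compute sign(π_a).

+1

Trace 232: π^k(232) = [232, 239, 92, 220, 222, 180, 255] for k=0..6.
3 cycles of lengths [134, 134, 1].
269 − 3 = 266 transpositions; sign(π) = (−1)^266 = +1.
Via Zolotarev, sign(π_{248}) = (248|269) = +1.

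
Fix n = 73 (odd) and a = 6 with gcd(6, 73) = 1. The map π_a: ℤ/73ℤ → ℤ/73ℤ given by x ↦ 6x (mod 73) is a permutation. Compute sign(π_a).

+1

Start at x=55: 55 → 38 → 9 → 54 → 32 → 46 → 57 → … (one orbit).
The orbit structure of x ↦ 6x mod 73: 3 orbits of sizes [36, 36, 1].
With 3 cycles on 73 points, sign = (−1)^{73−3} = +1.
Zolotarev: (6|73) = +1, matching the cycle-count sign.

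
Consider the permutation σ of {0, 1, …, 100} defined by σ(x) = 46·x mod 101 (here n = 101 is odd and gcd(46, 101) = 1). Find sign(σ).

-1

Start at x=59: 59 → 88 → 8 → 65 → 61 → 79 → 99 → … (one orbit).
π_46 has 2 disjoint cycles with lengths [100, 1] on {0,…,100}.
101 − 2 = 99 transpositions; sign(π) = (−1)^99 = -1.
(46|101)_J = -1 (Zolotarev's lemma cross-check).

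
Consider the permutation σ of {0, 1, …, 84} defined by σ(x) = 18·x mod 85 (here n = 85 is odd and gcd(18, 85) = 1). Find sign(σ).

Orbit of 1 under x↦18x: [1, 18, 69, 52]… (length divides ord_85(18)).
Cycle lengths of π_18 on ℤ/85ℤ: [4, 4, 4, 4, 4, 4, 4, 4, 4, 4, 4, 4, 4, 4, 4, 4, 4, 1, 1, 1, 1, 1, 1, 1, 1, 1, 1, 1, 1, 1, 1, 1, 1, 1]; 34 cycles in total.
n − c = 85 − 34 = 51; sign = (−1)^51 = -1.

-1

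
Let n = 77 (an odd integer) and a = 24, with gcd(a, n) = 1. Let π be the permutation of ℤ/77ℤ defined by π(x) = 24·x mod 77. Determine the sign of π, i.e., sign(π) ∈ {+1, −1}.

+1

Trace 40: π^k(40) = [40, 36, 17, 23, 13, 4, 19] for k=0..6.
5 cycles of lengths [30, 30, 10, 6, 1].
With 5 cycles on 77 points, sign = (−1)^{77−5} = +1.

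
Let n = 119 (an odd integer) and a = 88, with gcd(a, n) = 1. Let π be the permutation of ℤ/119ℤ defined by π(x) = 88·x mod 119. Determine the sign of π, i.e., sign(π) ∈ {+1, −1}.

Orbit of 2 under x↦88x: [2, 57, 18, 37, 43, 95, 30]… (length divides ord_119(88)).
The orbit structure of x ↦ 88x mod 119: 6 orbits of sizes [48, 48, 16, 3, 3, 1].
Σ(ℓ_i−1) = 119−6 = 113; sign = (−1)^113 = -1.

-1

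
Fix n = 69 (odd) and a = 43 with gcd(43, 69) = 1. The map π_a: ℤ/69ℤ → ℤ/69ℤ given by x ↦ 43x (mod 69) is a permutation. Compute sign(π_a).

Orbit of 10 under x↦43x: [10, 16, 67, 52, 28, 31, 22]… (length divides ord_69(43)).
6 cycles of lengths [22, 22, 22, 1, 1, 1].
69 − 6 = 63 transpositions; sign(π) = (−1)^63 = -1.

-1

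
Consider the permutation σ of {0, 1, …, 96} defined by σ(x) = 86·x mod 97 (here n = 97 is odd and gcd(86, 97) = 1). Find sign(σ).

+1

Start at x=62: 62 → 94 → 33 → 25 → 16 → 18 → 93 → … (one orbit).
Cycle type of π: 48×2 + 1; total 3 cycles.
97 − 3 = 94 transpositions; sign(π) = (−1)^94 = +1.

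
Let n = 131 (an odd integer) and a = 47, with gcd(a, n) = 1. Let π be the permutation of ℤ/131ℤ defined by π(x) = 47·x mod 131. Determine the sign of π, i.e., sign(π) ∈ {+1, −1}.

-1

Start at x=68: 68 → 52 → 86 → 112 → 24 → 80 → 92 → … (one orbit).
The orbit structure of x ↦ 47x mod 131: 6 orbits of sizes [26, 26, 26, 26, 26, 1].
sign(π) = (−1)^{n − #cycles} = (−1)^{131−6} = (−1)^125 = -1.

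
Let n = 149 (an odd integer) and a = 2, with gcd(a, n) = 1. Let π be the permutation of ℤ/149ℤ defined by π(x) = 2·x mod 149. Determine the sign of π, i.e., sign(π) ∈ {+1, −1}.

-1

Start at x=72: 72 → 144 → 139 → 129 → 109 → 69 → 138 → … (one orbit).
Cycle type of π: 148 + 1; total 2 cycles.
149 − 2 = 147 transpositions; sign(π) = (−1)^147 = -1.
Via Zolotarev, sign(π_{2}) = (2|149) = -1.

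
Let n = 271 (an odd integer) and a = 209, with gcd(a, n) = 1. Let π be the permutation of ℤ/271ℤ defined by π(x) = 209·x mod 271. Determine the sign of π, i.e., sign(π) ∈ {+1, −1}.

-1

Trace 250: π^k(250) = [250, 218, 34, 60, 74, 19, 177] for k=0..6.
Decompose π into cycles: lengths [270, 1] (2 cycles, including the fixed point 0).
271 − 2 = 269 transpositions; sign(π) = (−1)^269 = -1.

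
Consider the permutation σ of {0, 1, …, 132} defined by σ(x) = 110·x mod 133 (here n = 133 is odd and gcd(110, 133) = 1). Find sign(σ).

Start at x=52: 52 → 1 → 110 → 130 → 69 → 9 → 59 → … (one orbit).
Cycle type of π: 18×7 + 6 + 1; total 9 cycles.
9 cycles on 133: each ℓ→(−1)^(ℓ−1), product (−1)^124 = +1.

+1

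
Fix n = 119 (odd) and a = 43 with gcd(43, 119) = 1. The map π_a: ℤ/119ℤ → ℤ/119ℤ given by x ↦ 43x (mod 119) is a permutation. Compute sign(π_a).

+1

Orbit of 1 under x↦43x: [1, 43, 64, 15, 50, 8, 106]… (length divides ord_119(43)).
21 cycles of lengths [8, 8, 8, 8, 8, 8, 8, 8, 8, 8, 8, 8, 8, 8, 1, 1, 1, 1, 1, 1, 1].
21 cycles on 119: each ℓ→(−1)^(ℓ−1), product (−1)^98 = +1.
Check: (43/119) = +1 by Zolotarev.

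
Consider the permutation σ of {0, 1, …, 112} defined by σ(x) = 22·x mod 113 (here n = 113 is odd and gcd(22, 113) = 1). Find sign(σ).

+1

Trace 95: π^k(95) = [95, 56, 102, 97, 100, 53, 36] for k=0..6.
Cycle type of π: 56×2 + 1; total 3 cycles.
With 3 cycles on 113 points, sign = (−1)^{113−3} = +1.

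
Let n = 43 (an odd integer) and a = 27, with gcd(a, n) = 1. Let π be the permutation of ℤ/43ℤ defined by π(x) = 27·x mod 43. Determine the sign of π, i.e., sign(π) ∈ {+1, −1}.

-1

Trace 42: π^k(42) = [42, 16, 2, 11, 39, 21, 8] for k=0..6.
The orbit structure of x ↦ 27x mod 43: 4 orbits of sizes [14, 14, 14, 1].
sign(π) = (−1)^{n − #cycles} = (−1)^{43−4} = (−1)^39 = -1.
The Jacobi symbol (27|43) = -1 (Zolotarev) agrees.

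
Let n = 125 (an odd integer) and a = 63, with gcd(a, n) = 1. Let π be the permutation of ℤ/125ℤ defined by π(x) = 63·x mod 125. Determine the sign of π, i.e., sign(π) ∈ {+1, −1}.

-1

Trace 9: π^k(9) = [9, 67, 96, 48, 24, 12, 6] for k=0..6.
Cycle lengths of π_63 on ℤ/125ℤ: [100, 20, 4, 1]; 4 cycles in total.
n − c = 125 − 4 = 121; sign = (−1)^121 = -1.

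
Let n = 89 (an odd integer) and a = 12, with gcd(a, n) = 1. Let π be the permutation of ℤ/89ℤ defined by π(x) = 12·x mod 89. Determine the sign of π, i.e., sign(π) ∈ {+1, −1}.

-1

Orbit of 52 under x↦12x: [52, 1, 12, 55, 37, 88, 77]… (length divides ord_89(12)).
Decompose π into cycles: lengths [8, 8, 8, 8, 8, 8, 8, 8, 8, 8, 8, 1] (12 cycles, including the fixed point 0).
12 cycles on 89: each ℓ→(−1)^(ℓ−1), product (−1)^77 = -1.
Zolotarev: (12|89) = -1, matching the cycle-count sign.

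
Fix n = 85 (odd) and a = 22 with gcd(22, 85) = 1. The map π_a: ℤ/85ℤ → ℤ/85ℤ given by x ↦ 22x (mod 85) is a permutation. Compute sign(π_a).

Trace 28: π^k(28) = [28, 21, 37, 49, 58, 1, 22] for k=0..6.
Decompose π into cycles: lengths [16, 16, 16, 16, 16, 4, 1] (7 cycles, including the fixed point 0).
7 cycles on 85: each ℓ→(−1)^(ℓ−1), product (−1)^78 = +1.

+1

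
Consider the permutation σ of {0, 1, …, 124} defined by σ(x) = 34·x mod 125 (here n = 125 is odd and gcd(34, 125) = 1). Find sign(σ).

Start at x=9: 9 → 56 → 29 → 111 → 24 → 66 → 119 → … (one orbit).
7 cycles of lengths [50, 50, 10, 10, 2, 2, 1].
sign(π) = (−1)^{n − #cycles} = (−1)^{125−7} = (−1)^118 = +1.
Check: (34/125) = +1 by Zolotarev.

+1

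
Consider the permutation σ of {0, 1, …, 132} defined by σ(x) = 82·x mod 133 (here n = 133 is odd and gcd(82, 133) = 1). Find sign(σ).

Orbit of 83 under x↦82x: [83, 23, 24, 106, 47, 130, 20]… (length divides ord_133(82)).
The orbit structure of x ↦ 82x mod 133: 10 orbits of sizes [18, 18, 18, 18, 18, 18, 9, 9, 6, 1].
133 − 10 = 123 transpositions; sign(π) = (−1)^123 = -1.
Via Zolotarev, sign(π_{82}) = (82|133) = -1.

-1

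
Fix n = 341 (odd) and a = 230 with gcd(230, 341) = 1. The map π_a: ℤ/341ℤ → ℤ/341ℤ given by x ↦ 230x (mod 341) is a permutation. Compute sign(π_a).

Trace 340: π^k(340) = [340, 111, 296, 221, 21, 56, 263] for k=0..6.
Cycle lengths of π_230 on ℤ/341ℤ: [30, 30, 30, 30, 30, 30, 30, 30, 30, 30, 30, 2, 2, 2, 2, 2, 1]; 17 cycles in total.
With 17 cycles on 341 points, sign = (−1)^{341−17} = +1.
The Jacobi symbol (230|341) = +1 (Zolotarev) agrees.

+1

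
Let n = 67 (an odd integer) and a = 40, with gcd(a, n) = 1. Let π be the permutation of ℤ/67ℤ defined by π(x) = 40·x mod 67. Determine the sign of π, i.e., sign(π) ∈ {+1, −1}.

+1

Start at x=40: 40 → 59 → 15 → 64 → 14 → 24 → 22 → … (one orbit).
π_40 has 7 disjoint cycles with lengths [11, 11, 11, 11, 11, 11, 1] on {0,…,66}.
With 7 cycles on 67 points, sign = (−1)^{67−7} = +1.
(40|67)_J = +1 (Zolotarev's lemma cross-check).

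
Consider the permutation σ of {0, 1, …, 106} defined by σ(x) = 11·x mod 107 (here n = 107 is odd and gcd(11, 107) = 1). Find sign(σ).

Trace 105: π^k(105) = [105, 85, 79, 13, 36, 75, 76] for k=0..6.
π_11 has 3 disjoint cycles with lengths [53, 53, 1] on {0,…,106}.
3 cycles on 107: each ℓ→(−1)^(ℓ−1), product (−1)^104 = +1.
The Jacobi symbol (11|107) = +1 (Zolotarev) agrees.

+1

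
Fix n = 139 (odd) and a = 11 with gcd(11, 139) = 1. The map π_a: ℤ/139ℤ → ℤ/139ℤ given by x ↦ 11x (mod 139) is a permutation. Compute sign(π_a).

+1

Orbit of 122 under x↦11x: [122, 91, 28, 30, 52, 16, 37]… (length divides ord_139(11)).
Cycle lengths of π_11 on ℤ/139ℤ: [69, 69, 1]; 3 cycles in total.
With 3 cycles on 139 points, sign = (−1)^{139−3} = +1.
Zolotarev: (11|139) = +1, matching the cycle-count sign.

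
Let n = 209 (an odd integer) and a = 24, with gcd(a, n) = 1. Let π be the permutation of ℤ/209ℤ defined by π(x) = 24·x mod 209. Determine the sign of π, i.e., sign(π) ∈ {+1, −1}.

-1

Trace 74: π^k(74) = [74, 104, 197, 130, 194, 58, 138] for k=0..6.
Decompose π into cycles: lengths [90, 90, 10, 9, 9, 1] (6 cycles, including the fixed point 0).
Σ(ℓ_i−1) = 209−6 = 203; sign = (−1)^203 = -1.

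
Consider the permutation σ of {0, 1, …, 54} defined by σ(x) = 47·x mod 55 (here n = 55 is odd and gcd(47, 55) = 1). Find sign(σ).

Orbit of 23 under x↦47x: [23, 36, 42, 49, 48, 1, 47]… (length divides ord_55(47)).
Decompose π into cycles: lengths [20, 20, 5, 5, 4, 1] (6 cycles, including the fixed point 0).
sign(π) = (−1)^{n − #cycles} = (−1)^{55−6} = (−1)^49 = -1.
The Jacobi symbol (47|55) = -1 (Zolotarev) agrees.

-1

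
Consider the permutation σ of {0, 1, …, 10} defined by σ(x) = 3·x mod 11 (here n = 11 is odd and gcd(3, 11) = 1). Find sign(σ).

Orbit of 9 under x↦3x: [9, 5, 4, 1, 3]… (length divides ord_11(3)).
Cycle type of π: 5×2 + 1; total 3 cycles.
3 cycles on 11: each ℓ→(−1)^(ℓ−1), product (−1)^8 = +1.
Zolotarev: (3|11) = +1, matching the cycle-count sign.

+1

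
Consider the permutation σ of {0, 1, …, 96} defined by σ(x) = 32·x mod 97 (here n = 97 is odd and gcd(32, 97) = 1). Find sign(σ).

Trace 18: π^k(18) = [18, 91, 2, 64, 11, 61, 12] for k=0..6.
The orbit structure of x ↦ 32x mod 97: 3 orbits of sizes [48, 48, 1].
sign(π) = (−1)^{n − #cycles} = (−1)^{97−3} = (−1)^94 = +1.

+1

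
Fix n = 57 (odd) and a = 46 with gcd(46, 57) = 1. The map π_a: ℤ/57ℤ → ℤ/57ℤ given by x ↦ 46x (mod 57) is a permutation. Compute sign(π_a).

Orbit of 31 under x↦46x: [31, 1, 46, 7, 37, 49]… (length divides ord_57(46)).
Cycle type of π: 6×9 + 1×3; total 12 cycles.
sign(π) = (−1)^{n − #cycles} = (−1)^{57−12} = (−1)^45 = -1.
Check: (46/57) = -1 by Zolotarev.

-1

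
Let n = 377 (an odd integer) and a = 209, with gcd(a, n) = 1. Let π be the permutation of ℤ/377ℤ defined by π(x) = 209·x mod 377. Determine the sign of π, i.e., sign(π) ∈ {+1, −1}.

Orbit of 326 under x↦209x: [326, 274, 339, 352, 53, 144, 313]… (length divides ord_377(209)).
39 cycles of lengths [14, 14, 14, 14, 14, 14, 14, 14, 14, 14, 14, 14, 14, 14, 14, 14, 14, 14, 14, 14, 14, 14, 14, 14, 14, 14, 1, 1, 1, 1, 1, 1, 1, 1, 1, 1, 1, 1, 1].
Σ(ℓ_i−1) = 377−39 = 338; sign = (−1)^338 = +1.
Zolotarev: (209|377) = +1, matching the cycle-count sign.

+1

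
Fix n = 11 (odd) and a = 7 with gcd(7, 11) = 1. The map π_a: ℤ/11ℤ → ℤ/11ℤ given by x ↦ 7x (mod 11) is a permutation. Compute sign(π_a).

-1

Start at x=3: 3 → 10 → 4 → 6 → 9 → 8 → 1 → … (one orbit).
Decompose π into cycles: lengths [10, 1] (2 cycles, including the fixed point 0).
Σ(ℓ_i−1) = 11−2 = 9; sign = (−1)^9 = -1.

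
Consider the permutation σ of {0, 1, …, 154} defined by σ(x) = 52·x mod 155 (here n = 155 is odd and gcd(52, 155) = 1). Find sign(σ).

+1

Trace 127: π^k(127) = [127, 94, 83, 131, 147, 49, 68] for k=0..6.
π_52 has 5 disjoint cycles with lengths [60, 60, 30, 4, 1] on {0,…,154}.
155 − 5 = 150 transpositions; sign(π) = (−1)^150 = +1.
Check: (52/155) = +1 by Zolotarev.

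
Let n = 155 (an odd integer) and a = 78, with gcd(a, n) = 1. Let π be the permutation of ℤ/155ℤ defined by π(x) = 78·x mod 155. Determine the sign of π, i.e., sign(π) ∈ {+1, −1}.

Orbit of 66 under x↦78x: [66, 33, 94, 47, 101, 128, 64]… (length divides ord_155(78)).
14 cycles of lengths [20, 20, 20, 20, 20, 20, 5, 5, 5, 5, 5, 5, 4, 1].
Σ(ℓ_i−1) = 155−14 = 141; sign = (−1)^141 = -1.

-1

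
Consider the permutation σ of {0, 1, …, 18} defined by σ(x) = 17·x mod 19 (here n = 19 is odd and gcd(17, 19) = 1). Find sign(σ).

+1

Trace 6: π^k(6) = [6, 7, 5, 9, 1, 17, 4] for k=0..6.
The orbit structure of x ↦ 17x mod 19: 3 orbits of sizes [9, 9, 1].
3 cycles on 19: each ℓ→(−1)^(ℓ−1), product (−1)^16 = +1.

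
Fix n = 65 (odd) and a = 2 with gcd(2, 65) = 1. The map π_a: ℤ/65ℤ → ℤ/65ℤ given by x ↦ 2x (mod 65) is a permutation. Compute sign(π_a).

Orbit of 64 under x↦2x: [64, 63, 61, 57, 49, 33, 1]… (length divides ord_65(2)).
π_2 has 7 disjoint cycles with lengths [12, 12, 12, 12, 12, 4, 1] on {0,…,64}.
65 − 7 = 58 transpositions; sign(π) = (−1)^58 = +1.
Via Zolotarev, sign(π_{2}) = (2|65) = +1.

+1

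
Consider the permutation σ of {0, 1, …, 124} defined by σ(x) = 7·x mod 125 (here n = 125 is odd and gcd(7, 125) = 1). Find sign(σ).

-1

Start at x=1: 1 → 7 → 49 → 93 → 26 → 57 → 24 → … (one orbit).
Decompose π into cycles: lengths [20, 20, 20, 20, 20, 4, 4, 4, 4, 4, 4, 1] (12 cycles, including the fixed point 0).
12 cycles on 125: each ℓ→(−1)^(ℓ−1), product (−1)^113 = -1.
The Jacobi symbol (7|125) = -1 (Zolotarev) agrees.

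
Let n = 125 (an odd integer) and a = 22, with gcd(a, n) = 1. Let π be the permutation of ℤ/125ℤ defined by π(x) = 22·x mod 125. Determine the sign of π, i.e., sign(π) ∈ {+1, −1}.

-1

Start at x=46: 46 → 12 → 14 → 58 → 26 → 72 → 84 → … (one orbit).
π_22 has 4 disjoint cycles with lengths [100, 20, 4, 1] on {0,…,124}.
With 4 cycles on 125 points, sign = (−1)^{125−4} = -1.
Via Zolotarev, sign(π_{22}) = (22|125) = -1.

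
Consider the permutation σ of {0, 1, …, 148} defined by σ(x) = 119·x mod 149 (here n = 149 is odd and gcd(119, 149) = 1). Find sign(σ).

Start at x=110: 110 → 127 → 64 → 17 → 86 → 102 → 69 → … (one orbit).
Cycle lengths of π_119 on ℤ/149ℤ: [74, 74, 1]; 3 cycles in total.
3 cycles on 149: each ℓ→(−1)^(ℓ−1), product (−1)^146 = +1.
The Jacobi symbol (119|149) = +1 (Zolotarev) agrees.

+1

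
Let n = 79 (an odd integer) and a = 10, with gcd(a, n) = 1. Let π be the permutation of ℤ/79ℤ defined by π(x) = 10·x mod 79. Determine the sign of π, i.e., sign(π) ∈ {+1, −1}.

+1

Trace 52: π^k(52) = [52, 46, 65, 18, 22, 62, 67] for k=0..6.
Cycle lengths of π_10 on ℤ/79ℤ: [13, 13, 13, 13, 13, 13, 1]; 7 cycles in total.
sign(π) = (−1)^{n − #cycles} = (−1)^{79−7} = (−1)^72 = +1.
(10|79)_J = +1 (Zolotarev's lemma cross-check).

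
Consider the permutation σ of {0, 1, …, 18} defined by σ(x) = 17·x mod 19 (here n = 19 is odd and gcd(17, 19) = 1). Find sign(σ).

+1

Orbit of 1 under x↦17x: [1, 17, 4, 11, 16, 6, 7]… (length divides ord_19(17)).
Cycle type of π: 9×2 + 1; total 3 cycles.
sign(π) = (−1)^{n − #cycles} = (−1)^{19−3} = (−1)^16 = +1.
Via Zolotarev, sign(π_{17}) = (17|19) = +1.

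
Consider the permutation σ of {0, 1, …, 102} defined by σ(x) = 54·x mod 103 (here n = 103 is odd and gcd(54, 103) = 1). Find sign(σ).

-1

Start at x=31: 31 → 26 → 65 → 8 → 20 → 50 → 22 → … (one orbit).
Cycle lengths of π_54 on ℤ/103ℤ: [102, 1]; 2 cycles in total.
103 − 2 = 101 transpositions; sign(π) = (−1)^101 = -1.
(54|103)_J = -1 (Zolotarev's lemma cross-check).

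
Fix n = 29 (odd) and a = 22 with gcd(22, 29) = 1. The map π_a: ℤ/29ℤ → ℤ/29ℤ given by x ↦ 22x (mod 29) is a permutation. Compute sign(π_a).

+1

Orbit of 4 under x↦22x: [4, 1, 22, 20, 5, 23, 13]… (length divides ord_29(22)).
Cycle type of π: 14×2 + 1; total 3 cycles.
29 − 3 = 26 transpositions; sign(π) = (−1)^26 = +1.
Check: (22/29) = +1 by Zolotarev.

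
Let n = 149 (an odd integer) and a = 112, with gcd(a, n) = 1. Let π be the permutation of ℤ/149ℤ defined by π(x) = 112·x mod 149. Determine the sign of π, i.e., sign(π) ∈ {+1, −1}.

+1

Trace 107: π^k(107) = [107, 64, 16, 4, 1, 112, 28] for k=0..6.
Cycle type of π: 74×2 + 1; total 3 cycles.
n − c = 149 − 3 = 146; sign = (−1)^146 = +1.
The Jacobi symbol (112|149) = +1 (Zolotarev) agrees.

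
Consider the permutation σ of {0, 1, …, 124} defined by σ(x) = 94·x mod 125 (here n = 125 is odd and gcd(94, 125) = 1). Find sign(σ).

Start at x=61: 61 → 109 → 121 → 124 → 31 → 39 → 41 → … (one orbit).
π_94 has 7 disjoint cycles with lengths [50, 50, 10, 10, 2, 2, 1] on {0,…,124}.
Σ(ℓ_i−1) = 125−7 = 118; sign = (−1)^118 = +1.

+1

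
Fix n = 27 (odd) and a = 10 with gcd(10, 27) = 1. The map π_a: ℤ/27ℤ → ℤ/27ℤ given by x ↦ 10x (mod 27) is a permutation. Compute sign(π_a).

+1

Orbit of 1 under x↦10x: [1, 10, 19]… (length divides ord_27(10)).
The orbit structure of x ↦ 10x mod 27: 15 orbits of sizes [3, 3, 3, 3, 3, 3, 1, 1, 1, 1, 1, 1, 1, 1, 1].
n − c = 27 − 15 = 12; sign = (−1)^12 = +1.
Zolotarev: (10|27) = +1, matching the cycle-count sign.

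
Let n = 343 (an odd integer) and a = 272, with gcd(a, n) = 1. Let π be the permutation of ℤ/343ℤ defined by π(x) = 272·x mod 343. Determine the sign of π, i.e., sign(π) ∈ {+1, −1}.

-1

Trace 27: π^k(27) = [27, 141, 279, 85, 139, 78, 293] for k=0..6.
10 cycles of lengths [98, 98, 98, 14, 14, 14, 2, 2, 2, 1].
10 cycles on 343: each ℓ→(−1)^(ℓ−1), product (−1)^333 = -1.
The Jacobi symbol (272|343) = -1 (Zolotarev) agrees.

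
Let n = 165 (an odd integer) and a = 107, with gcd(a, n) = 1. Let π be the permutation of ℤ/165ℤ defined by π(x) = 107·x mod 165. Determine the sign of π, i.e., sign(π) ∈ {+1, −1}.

-1

Trace 136: π^k(136) = [136, 32, 124, 68, 16, 62, 34] for k=0..6.
Cycle type of π: 20×6 + 10×3 + 4×3 + 2 + 1; total 14 cycles.
sign(π) = (−1)^{n − #cycles} = (−1)^{165−14} = (−1)^151 = -1.
The Jacobi symbol (107|165) = -1 (Zolotarev) agrees.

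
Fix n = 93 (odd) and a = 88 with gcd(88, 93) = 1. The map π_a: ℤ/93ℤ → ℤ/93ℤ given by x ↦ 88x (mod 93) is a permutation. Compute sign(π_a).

Trace 1: π^k(1) = [1, 88, 25, 61, 67, 37] for k=0..5.
Cycle type of π: 6×15 + 1×3; total 18 cycles.
18 cycles on 93: each ℓ→(−1)^(ℓ−1), product (−1)^75 = -1.

-1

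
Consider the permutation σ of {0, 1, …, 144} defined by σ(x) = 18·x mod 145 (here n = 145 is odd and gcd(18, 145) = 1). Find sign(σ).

Orbit of 77 under x↦18x: [77, 81, 8, 144, 127, 111, 113]… (length divides ord_145(18)).
7 cycles of lengths [28, 28, 28, 28, 28, 4, 1].
Σ(ℓ_i−1) = 145−7 = 138; sign = (−1)^138 = +1.

+1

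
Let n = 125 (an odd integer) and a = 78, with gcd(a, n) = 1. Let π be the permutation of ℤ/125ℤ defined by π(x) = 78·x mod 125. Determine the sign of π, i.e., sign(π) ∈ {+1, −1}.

-1

Orbit of 77 under x↦78x: [77, 6, 93, 4, 62, 86, 83]… (length divides ord_125(78)).
Cycle type of π: 100 + 20 + 4 + 1; total 4 cycles.
Σ(ℓ_i−1) = 125−4 = 121; sign = (−1)^121 = -1.
Via Zolotarev, sign(π_{78}) = (78|125) = -1.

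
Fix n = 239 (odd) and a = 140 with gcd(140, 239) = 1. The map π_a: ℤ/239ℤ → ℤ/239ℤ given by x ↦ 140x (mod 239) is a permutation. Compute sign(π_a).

-1

Trace 180: π^k(180) = [180, 105, 121, 210, 3, 181, 6] for k=0..6.
π_140 has 2 disjoint cycles with lengths [238, 1] on {0,…,238}.
Σ(ℓ_i−1) = 239−2 = 237; sign = (−1)^237 = -1.
Via Zolotarev, sign(π_{140}) = (140|239) = -1.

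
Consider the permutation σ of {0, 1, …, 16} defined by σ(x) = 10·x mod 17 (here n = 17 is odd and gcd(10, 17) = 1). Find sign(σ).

-1

Orbit of 2 under x↦10x: [2, 3, 13, 11, 8, 12, 1]… (length divides ord_17(10)).
2 cycles of lengths [16, 1].
sign(π) = (−1)^{n − #cycles} = (−1)^{17−2} = (−1)^15 = -1.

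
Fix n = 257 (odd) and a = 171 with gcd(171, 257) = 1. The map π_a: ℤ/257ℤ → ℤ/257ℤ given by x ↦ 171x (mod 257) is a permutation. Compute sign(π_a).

Orbit of 236 under x↦171x: [236, 7, 169, 115, 133, 127, 129]… (length divides ord_257(171)).
Decompose π into cycles: lengths [256, 1] (2 cycles, including the fixed point 0).
n − c = 257 − 2 = 255; sign = (−1)^255 = -1.
Via Zolotarev, sign(π_{171}) = (171|257) = -1.

-1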